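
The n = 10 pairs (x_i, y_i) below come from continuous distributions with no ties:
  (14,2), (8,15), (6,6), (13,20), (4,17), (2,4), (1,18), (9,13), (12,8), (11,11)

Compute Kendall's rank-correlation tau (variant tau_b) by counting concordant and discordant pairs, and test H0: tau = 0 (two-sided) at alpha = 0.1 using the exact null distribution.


Step 1: Enumerate the 45 unordered pairs (i,j) with i<j and classify each by sign(x_j-x_i) * sign(y_j-y_i).
  (1,2):dx=-6,dy=+13->D; (1,3):dx=-8,dy=+4->D; (1,4):dx=-1,dy=+18->D; (1,5):dx=-10,dy=+15->D
  (1,6):dx=-12,dy=+2->D; (1,7):dx=-13,dy=+16->D; (1,8):dx=-5,dy=+11->D; (1,9):dx=-2,dy=+6->D
  (1,10):dx=-3,dy=+9->D; (2,3):dx=-2,dy=-9->C; (2,4):dx=+5,dy=+5->C; (2,5):dx=-4,dy=+2->D
  (2,6):dx=-6,dy=-11->C; (2,7):dx=-7,dy=+3->D; (2,8):dx=+1,dy=-2->D; (2,9):dx=+4,dy=-7->D
  (2,10):dx=+3,dy=-4->D; (3,4):dx=+7,dy=+14->C; (3,5):dx=-2,dy=+11->D; (3,6):dx=-4,dy=-2->C
  (3,7):dx=-5,dy=+12->D; (3,8):dx=+3,dy=+7->C; (3,9):dx=+6,dy=+2->C; (3,10):dx=+5,dy=+5->C
  (4,5):dx=-9,dy=-3->C; (4,6):dx=-11,dy=-16->C; (4,7):dx=-12,dy=-2->C; (4,8):dx=-4,dy=-7->C
  (4,9):dx=-1,dy=-12->C; (4,10):dx=-2,dy=-9->C; (5,6):dx=-2,dy=-13->C; (5,7):dx=-3,dy=+1->D
  (5,8):dx=+5,dy=-4->D; (5,9):dx=+8,dy=-9->D; (5,10):dx=+7,dy=-6->D; (6,7):dx=-1,dy=+14->D
  (6,8):dx=+7,dy=+9->C; (6,9):dx=+10,dy=+4->C; (6,10):dx=+9,dy=+7->C; (7,8):dx=+8,dy=-5->D
  (7,9):dx=+11,dy=-10->D; (7,10):dx=+10,dy=-7->D; (8,9):dx=+3,dy=-5->D; (8,10):dx=+2,dy=-2->D
  (9,10):dx=-1,dy=+3->D
Step 2: C = 18, D = 27, total pairs = 45.
Step 3: tau = (C - D)/(n(n-1)/2) = (18 - 27)/45 = -0.200000.
Step 4: Exact two-sided p-value (enumerate n! = 3628800 permutations of y under H0): p = 0.484313.
Step 5: alpha = 0.1. fail to reject H0.

tau_b = -0.2000 (C=18, D=27), p = 0.484313, fail to reject H0.


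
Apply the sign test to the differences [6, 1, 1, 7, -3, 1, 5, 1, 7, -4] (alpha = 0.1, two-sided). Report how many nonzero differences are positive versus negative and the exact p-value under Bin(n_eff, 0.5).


Step 1: Discard zero differences. Original n = 10; n_eff = number of nonzero differences = 10.
Nonzero differences (with sign): +6, +1, +1, +7, -3, +1, +5, +1, +7, -4
Step 2: Count signs: positive = 8, negative = 2.
Step 3: Under H0: P(positive) = 0.5, so the number of positives S ~ Bin(10, 0.5).
Step 4: Two-sided exact p-value = sum of Bin(10,0.5) probabilities at or below the observed probability = 0.109375.
Step 5: alpha = 0.1. fail to reject H0.

n_eff = 10, pos = 8, neg = 2, p = 0.109375, fail to reject H0.


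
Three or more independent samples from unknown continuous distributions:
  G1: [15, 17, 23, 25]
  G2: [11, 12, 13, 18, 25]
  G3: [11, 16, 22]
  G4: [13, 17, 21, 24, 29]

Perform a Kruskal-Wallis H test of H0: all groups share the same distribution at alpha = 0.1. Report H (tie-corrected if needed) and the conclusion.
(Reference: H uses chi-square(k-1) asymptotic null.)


Step 1: Combine all N = 17 observations and assign midranks.
sorted (value, group, rank): (11,G2,1.5), (11,G3,1.5), (12,G2,3), (13,G2,4.5), (13,G4,4.5), (15,G1,6), (16,G3,7), (17,G1,8.5), (17,G4,8.5), (18,G2,10), (21,G4,11), (22,G3,12), (23,G1,13), (24,G4,14), (25,G1,15.5), (25,G2,15.5), (29,G4,17)
Step 2: Sum ranks within each group.
R_1 = 43 (n_1 = 4)
R_2 = 34.5 (n_2 = 5)
R_3 = 20.5 (n_3 = 3)
R_4 = 55 (n_4 = 5)
Step 3: H = 12/(N(N+1)) * sum(R_i^2/n_i) - 3(N+1)
     = 12/(17*18) * (43^2/4 + 34.5^2/5 + 20.5^2/3 + 55^2/5) - 3*18
     = 0.039216 * 1445.38 - 54
     = 2.681699.
Step 4: Ties present; correction factor C = 1 - 24/(17^3 - 17) = 0.995098. Corrected H = 2.681699 / 0.995098 = 2.694910.
Step 5: Under H0, H ~ chi^2(3); p-value = 0.441093.
Step 6: alpha = 0.1. fail to reject H0.

H = 2.6949, df = 3, p = 0.441093, fail to reject H0.


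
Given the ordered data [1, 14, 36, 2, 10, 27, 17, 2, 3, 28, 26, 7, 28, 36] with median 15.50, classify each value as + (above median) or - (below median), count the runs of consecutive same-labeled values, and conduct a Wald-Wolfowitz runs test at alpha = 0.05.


Step 1: Compute median = 15.50; label A = above, B = below.
Labels in order: BBABBAABBAABAA  (n_A = 7, n_B = 7)
Step 2: Count runs R = 8.
Step 3: Under H0 (random ordering), E[R] = 2*n_A*n_B/(n_A+n_B) + 1 = 2*7*7/14 + 1 = 8.0000.
        Var[R] = 2*n_A*n_B*(2*n_A*n_B - n_A - n_B) / ((n_A+n_B)^2 * (n_A+n_B-1)) = 8232/2548 = 3.2308.
        SD[R] = 1.7974.
Step 4: R = E[R], so z = 0 with no continuity correction.
Step 5: Two-sided p-value via normal approximation = 2*(1 - Phi(|z|)) = 1.000000.
Step 6: alpha = 0.05. fail to reject H0.

R = 8, z = 0.0000, p = 1.000000, fail to reject H0.


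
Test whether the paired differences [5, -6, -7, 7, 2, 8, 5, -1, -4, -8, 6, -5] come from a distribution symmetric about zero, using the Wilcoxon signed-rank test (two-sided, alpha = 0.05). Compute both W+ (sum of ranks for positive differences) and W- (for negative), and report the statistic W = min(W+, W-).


Step 1: Drop any zero differences (none here) and take |d_i|.
|d| = [5, 6, 7, 7, 2, 8, 5, 1, 4, 8, 6, 5]
Step 2: Midrank |d_i| (ties get averaged ranks).
ranks: |5|->5, |6|->7.5, |7|->9.5, |7|->9.5, |2|->2, |8|->11.5, |5|->5, |1|->1, |4|->3, |8|->11.5, |6|->7.5, |5|->5
Step 3: Attach original signs; sum ranks with positive sign and with negative sign.
W+ = 5 + 9.5 + 2 + 11.5 + 5 + 7.5 = 40.5
W- = 7.5 + 9.5 + 1 + 3 + 11.5 + 5 = 37.5
(Check: W+ + W- = 78 should equal n(n+1)/2 = 78.)
Step 4: Test statistic W = min(W+, W-) = 37.5.
Step 5: Ties in |d|, so use the tie-corrected normal approximation.
        E[W] = n(n+1)/4 = 12*13/4 = 39.
        Tie groups: |d|=5 (t=3), |d|=6 (t=2), |d|=7 (t=2), |d|=8 (t=2); sum(t^3 - t) = 42.
        Var[W] = n(n+1)(2n+1)/24 - sum(t^3-t)/48 = 3900/24 - 42/48 = 161.625.
        z = (W - E[W]) / sqrt(Var[W]) = (37.5 - 39) / 12.7132 = -0.1180.
        Two-sided p = 2*Phi(z) = 0.906077.
Step 6: alpha = 0.05. fail to reject H0.

W+ = 40.5, W- = 37.5, W = min = 37.5, p = 0.906077, fail to reject H0.


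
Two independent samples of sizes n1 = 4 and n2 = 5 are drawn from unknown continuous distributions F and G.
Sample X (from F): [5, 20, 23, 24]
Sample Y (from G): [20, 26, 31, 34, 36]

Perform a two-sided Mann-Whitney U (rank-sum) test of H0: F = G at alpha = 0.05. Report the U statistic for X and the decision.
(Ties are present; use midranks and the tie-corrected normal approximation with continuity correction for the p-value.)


Step 1: Combine and sort all 9 observations; assign midranks.
sorted (value, group): (5,X), (20,X), (20,Y), (23,X), (24,X), (26,Y), (31,Y), (34,Y), (36,Y)
ranks: 5->1, 20->2.5, 20->2.5, 23->4, 24->5, 26->6, 31->7, 34->8, 36->9
Step 2: Rank sum for X: R1 = 1 + 2.5 + 4 + 5 = 12.5.
Step 3: U_X = R1 - n1(n1+1)/2 = 12.5 - 4*5/2 = 12.5 - 10 = 2.5.
       U_Y = n1*n2 - U_X = 20 - 2.5 = 17.5.
Step 4: Ties are present, so use the tie-corrected normal approximation (with continuity correction) for the p-value.
Step 5: p-value = 0.085100; compare to alpha = 0.05. fail to reject H0.

U_X = 2.5, p = 0.085100, fail to reject H0 at alpha = 0.05.


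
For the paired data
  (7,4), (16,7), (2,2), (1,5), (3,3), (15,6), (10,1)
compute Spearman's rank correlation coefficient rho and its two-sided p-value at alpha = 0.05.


Step 1: Rank x and y separately (midranks; no ties here).
rank(x): 7->4, 16->7, 2->2, 1->1, 3->3, 15->6, 10->5
rank(y): 4->4, 7->7, 2->2, 5->5, 3->3, 6->6, 1->1
Step 2: d_i = R_x(i) - R_y(i); compute d_i^2.
  (4-4)^2=0, (7-7)^2=0, (2-2)^2=0, (1-5)^2=16, (3-3)^2=0, (6-6)^2=0, (5-1)^2=16
sum(d^2) = 32.
Step 3: rho = 1 - 6*32 / (7*(7^2 - 1)) = 1 - 192/336 = 0.428571.
Step 4: Under H0, t = rho * sqrt((n-2)/(1-rho^2)) = 1.0607 ~ t(5).
Step 5: Two-sided p-value from the t-distribution with 5 df = 0.337368.
Step 6: alpha = 0.05. fail to reject H0.

rho = 0.4286, p = 0.337368, fail to reject H0 at alpha = 0.05.


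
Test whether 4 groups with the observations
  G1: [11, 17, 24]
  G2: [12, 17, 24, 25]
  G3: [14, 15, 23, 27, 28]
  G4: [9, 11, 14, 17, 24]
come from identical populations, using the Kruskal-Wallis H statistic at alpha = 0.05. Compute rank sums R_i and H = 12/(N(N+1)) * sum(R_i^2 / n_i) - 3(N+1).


Step 1: Combine all N = 17 observations and assign midranks.
sorted (value, group, rank): (9,G4,1), (11,G1,2.5), (11,G4,2.5), (12,G2,4), (14,G3,5.5), (14,G4,5.5), (15,G3,7), (17,G1,9), (17,G2,9), (17,G4,9), (23,G3,11), (24,G1,13), (24,G2,13), (24,G4,13), (25,G2,15), (27,G3,16), (28,G3,17)
Step 2: Sum ranks within each group.
R_1 = 24.5 (n_1 = 3)
R_2 = 41 (n_2 = 4)
R_3 = 56.5 (n_3 = 5)
R_4 = 31 (n_4 = 5)
Step 3: H = 12/(N(N+1)) * sum(R_i^2/n_i) - 3(N+1)
     = 12/(17*18) * (24.5^2/3 + 41^2/4 + 56.5^2/5 + 31^2/5) - 3*18
     = 0.039216 * 1450.98 - 54
     = 2.901307.
Step 4: Ties present; correction factor C = 1 - 60/(17^3 - 17) = 0.987745. Corrected H = 2.901307 / 0.987745 = 2.937304.
Step 5: Under H0, H ~ chi^2(3); p-value = 0.401393.
Step 6: alpha = 0.05. fail to reject H0.

H = 2.9373, df = 3, p = 0.401393, fail to reject H0.


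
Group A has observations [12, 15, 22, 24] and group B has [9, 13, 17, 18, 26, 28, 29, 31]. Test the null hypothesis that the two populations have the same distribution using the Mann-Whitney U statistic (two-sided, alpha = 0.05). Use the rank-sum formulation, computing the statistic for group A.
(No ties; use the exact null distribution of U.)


Step 1: Combine and sort all 12 observations; assign midranks.
sorted (value, group): (9,Y), (12,X), (13,Y), (15,X), (17,Y), (18,Y), (22,X), (24,X), (26,Y), (28,Y), (29,Y), (31,Y)
ranks: 9->1, 12->2, 13->3, 15->4, 17->5, 18->6, 22->7, 24->8, 26->9, 28->10, 29->11, 31->12
Step 2: Rank sum for X: R1 = 2 + 4 + 7 + 8 = 21.
Step 3: U_X = R1 - n1(n1+1)/2 = 21 - 4*5/2 = 21 - 10 = 11.
       U_Y = n1*n2 - U_X = 32 - 11 = 21.
Step 4: No ties, so the exact null distribution of U (based on enumerating the C(12,4) = 495 equally likely rank assignments) gives the two-sided p-value.
Step 5: p-value = 0.460606; compare to alpha = 0.05. fail to reject H0.

U_X = 11, p = 0.460606, fail to reject H0 at alpha = 0.05.


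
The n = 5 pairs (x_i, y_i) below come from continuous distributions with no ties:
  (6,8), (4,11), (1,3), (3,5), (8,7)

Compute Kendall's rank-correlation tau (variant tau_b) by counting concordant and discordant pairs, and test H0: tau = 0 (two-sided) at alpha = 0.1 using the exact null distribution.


Step 1: Enumerate the 10 unordered pairs (i,j) with i<j and classify each by sign(x_j-x_i) * sign(y_j-y_i).
  (1,2):dx=-2,dy=+3->D; (1,3):dx=-5,dy=-5->C; (1,4):dx=-3,dy=-3->C; (1,5):dx=+2,dy=-1->D
  (2,3):dx=-3,dy=-8->C; (2,4):dx=-1,dy=-6->C; (2,5):dx=+4,dy=-4->D; (3,4):dx=+2,dy=+2->C
  (3,5):dx=+7,dy=+4->C; (4,5):dx=+5,dy=+2->C
Step 2: C = 7, D = 3, total pairs = 10.
Step 3: tau = (C - D)/(n(n-1)/2) = (7 - 3)/10 = 0.400000.
Step 4: Exact two-sided p-value (enumerate n! = 120 permutations of y under H0): p = 0.483333.
Step 5: alpha = 0.1. fail to reject H0.

tau_b = 0.4000 (C=7, D=3), p = 0.483333, fail to reject H0.


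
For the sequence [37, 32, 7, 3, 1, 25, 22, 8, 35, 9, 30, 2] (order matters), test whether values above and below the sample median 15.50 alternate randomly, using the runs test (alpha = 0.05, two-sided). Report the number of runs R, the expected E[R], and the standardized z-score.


Step 1: Compute median = 15.50; label A = above, B = below.
Labels in order: AABBBAABABAB  (n_A = 6, n_B = 6)
Step 2: Count runs R = 8.
Step 3: Under H0 (random ordering), E[R] = 2*n_A*n_B/(n_A+n_B) + 1 = 2*6*6/12 + 1 = 7.0000.
        Var[R] = 2*n_A*n_B*(2*n_A*n_B - n_A - n_B) / ((n_A+n_B)^2 * (n_A+n_B-1)) = 4320/1584 = 2.7273.
        SD[R] = 1.6514.
Step 4: Continuity-corrected z = (R - 0.5 - E[R]) / SD[R] = (8 - 0.5 - 7.0000) / 1.6514 = 0.3028.
Step 5: Two-sided p-value via normal approximation = 2*(1 - Phi(|z|)) = 0.762069.
Step 6: alpha = 0.05. fail to reject H0.

R = 8, z = 0.3028, p = 0.762069, fail to reject H0.


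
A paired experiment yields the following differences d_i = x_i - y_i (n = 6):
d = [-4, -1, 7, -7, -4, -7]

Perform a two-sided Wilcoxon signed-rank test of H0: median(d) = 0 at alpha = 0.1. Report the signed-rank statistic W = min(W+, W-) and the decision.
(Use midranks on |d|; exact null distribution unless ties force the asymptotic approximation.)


Step 1: Drop any zero differences (none here) and take |d_i|.
|d| = [4, 1, 7, 7, 4, 7]
Step 2: Midrank |d_i| (ties get averaged ranks).
ranks: |4|->2.5, |1|->1, |7|->5, |7|->5, |4|->2.5, |7|->5
Step 3: Attach original signs; sum ranks with positive sign and with negative sign.
W+ = 5 = 5
W- = 2.5 + 1 + 5 + 2.5 + 5 = 16
(Check: W+ + W- = 21 should equal n(n+1)/2 = 21.)
Step 4: Test statistic W = min(W+, W-) = 5.
Step 5: Ties in |d|, so use the tie-corrected normal approximation.
        E[W] = n(n+1)/4 = 6*7/4 = 10.5.
        Tie groups: |d|=4 (t=2), |d|=7 (t=3); sum(t^3 - t) = 30.
        Var[W] = n(n+1)(2n+1)/24 - sum(t^3-t)/48 = 546/24 - 30/48 = 22.125.
        z = (W - E[W]) / sqrt(Var[W]) = (5 - 10.5) / 4.7037 = -1.1693.
        Two-sided p = 2*Phi(z) = 0.242288.
Step 6: alpha = 0.1. fail to reject H0.

W+ = 5, W- = 16, W = min = 5, p = 0.242288, fail to reject H0.


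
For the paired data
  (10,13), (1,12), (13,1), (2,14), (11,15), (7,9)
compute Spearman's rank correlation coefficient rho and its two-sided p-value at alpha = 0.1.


Step 1: Rank x and y separately (midranks; no ties here).
rank(x): 10->4, 1->1, 13->6, 2->2, 11->5, 7->3
rank(y): 13->4, 12->3, 1->1, 14->5, 15->6, 9->2
Step 2: d_i = R_x(i) - R_y(i); compute d_i^2.
  (4-4)^2=0, (1-3)^2=4, (6-1)^2=25, (2-5)^2=9, (5-6)^2=1, (3-2)^2=1
sum(d^2) = 40.
Step 3: rho = 1 - 6*40 / (6*(6^2 - 1)) = 1 - 240/210 = -0.142857.
Step 4: Under H0, t = rho * sqrt((n-2)/(1-rho^2)) = -0.2887 ~ t(4).
Step 5: Two-sided p-value from the t-distribution with 4 df = 0.787172.
Step 6: alpha = 0.1. fail to reject H0.

rho = -0.1429, p = 0.787172, fail to reject H0 at alpha = 0.1.


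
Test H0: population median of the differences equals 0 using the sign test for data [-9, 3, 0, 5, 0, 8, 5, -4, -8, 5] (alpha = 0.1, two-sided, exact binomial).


Step 1: Discard zero differences. Original n = 10; n_eff = number of nonzero differences = 8.
Nonzero differences (with sign): -9, +3, +5, +8, +5, -4, -8, +5
Step 2: Count signs: positive = 5, negative = 3.
Step 3: Under H0: P(positive) = 0.5, so the number of positives S ~ Bin(8, 0.5).
Step 4: Two-sided exact p-value = sum of Bin(8,0.5) probabilities at or below the observed probability = 0.726562.
Step 5: alpha = 0.1. fail to reject H0.

n_eff = 8, pos = 5, neg = 3, p = 0.726562, fail to reject H0.


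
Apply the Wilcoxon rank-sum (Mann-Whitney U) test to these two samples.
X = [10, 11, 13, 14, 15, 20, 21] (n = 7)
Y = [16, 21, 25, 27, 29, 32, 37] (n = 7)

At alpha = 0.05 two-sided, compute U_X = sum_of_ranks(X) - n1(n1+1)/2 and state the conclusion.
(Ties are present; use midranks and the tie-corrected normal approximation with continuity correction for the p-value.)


Step 1: Combine and sort all 14 observations; assign midranks.
sorted (value, group): (10,X), (11,X), (13,X), (14,X), (15,X), (16,Y), (20,X), (21,X), (21,Y), (25,Y), (27,Y), (29,Y), (32,Y), (37,Y)
ranks: 10->1, 11->2, 13->3, 14->4, 15->5, 16->6, 20->7, 21->8.5, 21->8.5, 25->10, 27->11, 29->12, 32->13, 37->14
Step 2: Rank sum for X: R1 = 1 + 2 + 3 + 4 + 5 + 7 + 8.5 = 30.5.
Step 3: U_X = R1 - n1(n1+1)/2 = 30.5 - 7*8/2 = 30.5 - 28 = 2.5.
       U_Y = n1*n2 - U_X = 49 - 2.5 = 46.5.
Step 4: Ties are present, so use the tie-corrected normal approximation (with continuity correction) for the p-value.
Step 5: p-value = 0.005956; compare to alpha = 0.05. reject H0.

U_X = 2.5, p = 0.005956, reject H0 at alpha = 0.05.


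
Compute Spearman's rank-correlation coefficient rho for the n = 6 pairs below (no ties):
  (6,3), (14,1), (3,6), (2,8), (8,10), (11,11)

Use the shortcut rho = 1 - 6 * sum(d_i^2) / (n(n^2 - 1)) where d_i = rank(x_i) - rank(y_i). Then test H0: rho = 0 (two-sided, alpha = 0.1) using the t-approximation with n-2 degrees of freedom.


Step 1: Rank x and y separately (midranks; no ties here).
rank(x): 6->3, 14->6, 3->2, 2->1, 8->4, 11->5
rank(y): 3->2, 1->1, 6->3, 8->4, 10->5, 11->6
Step 2: d_i = R_x(i) - R_y(i); compute d_i^2.
  (3-2)^2=1, (6-1)^2=25, (2-3)^2=1, (1-4)^2=9, (4-5)^2=1, (5-6)^2=1
sum(d^2) = 38.
Step 3: rho = 1 - 6*38 / (6*(6^2 - 1)) = 1 - 228/210 = -0.085714.
Step 4: Under H0, t = rho * sqrt((n-2)/(1-rho^2)) = -0.1721 ~ t(4).
Step 5: Two-sided p-value from the t-distribution with 4 df = 0.871743.
Step 6: alpha = 0.1. fail to reject H0.

rho = -0.0857, p = 0.871743, fail to reject H0 at alpha = 0.1.


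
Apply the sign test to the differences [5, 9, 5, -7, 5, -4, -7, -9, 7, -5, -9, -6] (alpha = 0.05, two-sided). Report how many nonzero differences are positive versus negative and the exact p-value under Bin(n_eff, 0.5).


Step 1: Discard zero differences. Original n = 12; n_eff = number of nonzero differences = 12.
Nonzero differences (with sign): +5, +9, +5, -7, +5, -4, -7, -9, +7, -5, -9, -6
Step 2: Count signs: positive = 5, negative = 7.
Step 3: Under H0: P(positive) = 0.5, so the number of positives S ~ Bin(12, 0.5).
Step 4: Two-sided exact p-value = sum of Bin(12,0.5) probabilities at or below the observed probability = 0.774414.
Step 5: alpha = 0.05. fail to reject H0.

n_eff = 12, pos = 5, neg = 7, p = 0.774414, fail to reject H0.


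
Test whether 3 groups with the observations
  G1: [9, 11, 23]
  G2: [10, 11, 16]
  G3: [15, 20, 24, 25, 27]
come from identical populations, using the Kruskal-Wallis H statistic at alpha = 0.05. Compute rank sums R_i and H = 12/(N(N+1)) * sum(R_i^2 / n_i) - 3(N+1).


Step 1: Combine all N = 11 observations and assign midranks.
sorted (value, group, rank): (9,G1,1), (10,G2,2), (11,G1,3.5), (11,G2,3.5), (15,G3,5), (16,G2,6), (20,G3,7), (23,G1,8), (24,G3,9), (25,G3,10), (27,G3,11)
Step 2: Sum ranks within each group.
R_1 = 12.5 (n_1 = 3)
R_2 = 11.5 (n_2 = 3)
R_3 = 42 (n_3 = 5)
Step 3: H = 12/(N(N+1)) * sum(R_i^2/n_i) - 3(N+1)
     = 12/(11*12) * (12.5^2/3 + 11.5^2/3 + 42^2/5) - 3*12
     = 0.090909 * 448.967 - 36
     = 4.815152.
Step 4: Ties present; correction factor C = 1 - 6/(11^3 - 11) = 0.995455. Corrected H = 4.815152 / 0.995455 = 4.837139.
Step 5: Under H0, H ~ chi^2(2); p-value = 0.089049.
Step 6: alpha = 0.05. fail to reject H0.

H = 4.8371, df = 2, p = 0.089049, fail to reject H0.


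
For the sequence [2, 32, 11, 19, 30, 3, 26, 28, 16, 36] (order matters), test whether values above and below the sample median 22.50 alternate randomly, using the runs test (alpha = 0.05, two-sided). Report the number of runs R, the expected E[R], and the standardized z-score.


Step 1: Compute median = 22.50; label A = above, B = below.
Labels in order: BABBABAABA  (n_A = 5, n_B = 5)
Step 2: Count runs R = 8.
Step 3: Under H0 (random ordering), E[R] = 2*n_A*n_B/(n_A+n_B) + 1 = 2*5*5/10 + 1 = 6.0000.
        Var[R] = 2*n_A*n_B*(2*n_A*n_B - n_A - n_B) / ((n_A+n_B)^2 * (n_A+n_B-1)) = 2000/900 = 2.2222.
        SD[R] = 1.4907.
Step 4: Continuity-corrected z = (R - 0.5 - E[R]) / SD[R] = (8 - 0.5 - 6.0000) / 1.4907 = 1.0062.
Step 5: Two-sided p-value via normal approximation = 2*(1 - Phi(|z|)) = 0.314305.
Step 6: alpha = 0.05. fail to reject H0.

R = 8, z = 1.0062, p = 0.314305, fail to reject H0.


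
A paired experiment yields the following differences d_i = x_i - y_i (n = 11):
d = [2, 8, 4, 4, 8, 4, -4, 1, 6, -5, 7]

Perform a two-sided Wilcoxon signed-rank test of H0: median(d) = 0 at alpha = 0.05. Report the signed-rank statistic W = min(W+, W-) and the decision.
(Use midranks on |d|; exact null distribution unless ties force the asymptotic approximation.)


Step 1: Drop any zero differences (none here) and take |d_i|.
|d| = [2, 8, 4, 4, 8, 4, 4, 1, 6, 5, 7]
Step 2: Midrank |d_i| (ties get averaged ranks).
ranks: |2|->2, |8|->10.5, |4|->4.5, |4|->4.5, |8|->10.5, |4|->4.5, |4|->4.5, |1|->1, |6|->8, |5|->7, |7|->9
Step 3: Attach original signs; sum ranks with positive sign and with negative sign.
W+ = 2 + 10.5 + 4.5 + 4.5 + 10.5 + 4.5 + 1 + 8 + 9 = 54.5
W- = 4.5 + 7 = 11.5
(Check: W+ + W- = 66 should equal n(n+1)/2 = 66.)
Step 4: Test statistic W = min(W+, W-) = 11.5.
Step 5: Ties in |d|, so use the tie-corrected normal approximation.
        E[W] = n(n+1)/4 = 11*12/4 = 33.
        Tie groups: |d|=4 (t=4), |d|=8 (t=2); sum(t^3 - t) = 66.
        Var[W] = n(n+1)(2n+1)/24 - sum(t^3-t)/48 = 3036/24 - 66/48 = 125.125.
        z = (W - E[W]) / sqrt(Var[W]) = (11.5 - 33) / 11.1859 = -1.9221.
        Two-sided p = 2*Phi(z) = 0.054599.
Step 6: alpha = 0.05. fail to reject H0.

W+ = 54.5, W- = 11.5, W = min = 11.5, p = 0.054599, fail to reject H0.


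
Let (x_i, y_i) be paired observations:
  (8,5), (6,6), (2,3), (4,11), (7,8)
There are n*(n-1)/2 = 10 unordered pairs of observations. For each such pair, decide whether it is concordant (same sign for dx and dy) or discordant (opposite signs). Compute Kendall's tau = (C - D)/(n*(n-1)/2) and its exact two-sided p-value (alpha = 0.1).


Step 1: Enumerate the 10 unordered pairs (i,j) with i<j and classify each by sign(x_j-x_i) * sign(y_j-y_i).
  (1,2):dx=-2,dy=+1->D; (1,3):dx=-6,dy=-2->C; (1,4):dx=-4,dy=+6->D; (1,5):dx=-1,dy=+3->D
  (2,3):dx=-4,dy=-3->C; (2,4):dx=-2,dy=+5->D; (2,5):dx=+1,dy=+2->C; (3,4):dx=+2,dy=+8->C
  (3,5):dx=+5,dy=+5->C; (4,5):dx=+3,dy=-3->D
Step 2: C = 5, D = 5, total pairs = 10.
Step 3: tau = (C - D)/(n(n-1)/2) = (5 - 5)/10 = 0.000000.
Step 4: Exact two-sided p-value (enumerate n! = 120 permutations of y under H0): p = 1.000000.
Step 5: alpha = 0.1. fail to reject H0.

tau_b = 0.0000 (C=5, D=5), p = 1.000000, fail to reject H0.


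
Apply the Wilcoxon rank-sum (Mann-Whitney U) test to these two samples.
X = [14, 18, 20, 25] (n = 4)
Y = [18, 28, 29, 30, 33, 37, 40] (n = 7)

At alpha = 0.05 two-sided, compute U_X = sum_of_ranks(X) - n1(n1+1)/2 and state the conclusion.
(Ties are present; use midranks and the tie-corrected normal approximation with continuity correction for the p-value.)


Step 1: Combine and sort all 11 observations; assign midranks.
sorted (value, group): (14,X), (18,X), (18,Y), (20,X), (25,X), (28,Y), (29,Y), (30,Y), (33,Y), (37,Y), (40,Y)
ranks: 14->1, 18->2.5, 18->2.5, 20->4, 25->5, 28->6, 29->7, 30->8, 33->9, 37->10, 40->11
Step 2: Rank sum for X: R1 = 1 + 2.5 + 4 + 5 = 12.5.
Step 3: U_X = R1 - n1(n1+1)/2 = 12.5 - 4*5/2 = 12.5 - 10 = 2.5.
       U_Y = n1*n2 - U_X = 28 - 2.5 = 25.5.
Step 4: Ties are present, so use the tie-corrected normal approximation (with continuity correction) for the p-value.
Step 5: p-value = 0.037202; compare to alpha = 0.05. reject H0.

U_X = 2.5, p = 0.037202, reject H0 at alpha = 0.05.


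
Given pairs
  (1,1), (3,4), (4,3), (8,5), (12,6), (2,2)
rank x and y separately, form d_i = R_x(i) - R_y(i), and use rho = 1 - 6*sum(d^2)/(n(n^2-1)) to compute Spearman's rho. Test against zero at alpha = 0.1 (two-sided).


Step 1: Rank x and y separately (midranks; no ties here).
rank(x): 1->1, 3->3, 4->4, 8->5, 12->6, 2->2
rank(y): 1->1, 4->4, 3->3, 5->5, 6->6, 2->2
Step 2: d_i = R_x(i) - R_y(i); compute d_i^2.
  (1-1)^2=0, (3-4)^2=1, (4-3)^2=1, (5-5)^2=0, (6-6)^2=0, (2-2)^2=0
sum(d^2) = 2.
Step 3: rho = 1 - 6*2 / (6*(6^2 - 1)) = 1 - 12/210 = 0.942857.
Step 4: Under H0, t = rho * sqrt((n-2)/(1-rho^2)) = 5.6595 ~ t(4).
Step 5: Two-sided p-value from the t-distribution with 4 df = 0.004805.
Step 6: alpha = 0.1. reject H0.

rho = 0.9429, p = 0.004805, reject H0 at alpha = 0.1.


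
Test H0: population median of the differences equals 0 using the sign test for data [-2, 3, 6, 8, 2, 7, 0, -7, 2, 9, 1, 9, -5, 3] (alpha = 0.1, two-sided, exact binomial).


Step 1: Discard zero differences. Original n = 14; n_eff = number of nonzero differences = 13.
Nonzero differences (with sign): -2, +3, +6, +8, +2, +7, -7, +2, +9, +1, +9, -5, +3
Step 2: Count signs: positive = 10, negative = 3.
Step 3: Under H0: P(positive) = 0.5, so the number of positives S ~ Bin(13, 0.5).
Step 4: Two-sided exact p-value = sum of Bin(13,0.5) probabilities at or below the observed probability = 0.092285.
Step 5: alpha = 0.1. reject H0.

n_eff = 13, pos = 10, neg = 3, p = 0.092285, reject H0.


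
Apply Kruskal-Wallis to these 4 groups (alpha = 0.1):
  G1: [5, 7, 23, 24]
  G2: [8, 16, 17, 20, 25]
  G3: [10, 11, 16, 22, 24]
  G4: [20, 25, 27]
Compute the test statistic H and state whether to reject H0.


Step 1: Combine all N = 17 observations and assign midranks.
sorted (value, group, rank): (5,G1,1), (7,G1,2), (8,G2,3), (10,G3,4), (11,G3,5), (16,G2,6.5), (16,G3,6.5), (17,G2,8), (20,G2,9.5), (20,G4,9.5), (22,G3,11), (23,G1,12), (24,G1,13.5), (24,G3,13.5), (25,G2,15.5), (25,G4,15.5), (27,G4,17)
Step 2: Sum ranks within each group.
R_1 = 28.5 (n_1 = 4)
R_2 = 42.5 (n_2 = 5)
R_3 = 40 (n_3 = 5)
R_4 = 42 (n_4 = 3)
Step 3: H = 12/(N(N+1)) * sum(R_i^2/n_i) - 3(N+1)
     = 12/(17*18) * (28.5^2/4 + 42.5^2/5 + 40^2/5 + 42^2/3) - 3*18
     = 0.039216 * 1472.31 - 54
     = 3.737745.
Step 4: Ties present; correction factor C = 1 - 24/(17^3 - 17) = 0.995098. Corrected H = 3.737745 / 0.995098 = 3.756158.
Step 5: Under H0, H ~ chi^2(3); p-value = 0.289027.
Step 6: alpha = 0.1. fail to reject H0.

H = 3.7562, df = 3, p = 0.289027, fail to reject H0.


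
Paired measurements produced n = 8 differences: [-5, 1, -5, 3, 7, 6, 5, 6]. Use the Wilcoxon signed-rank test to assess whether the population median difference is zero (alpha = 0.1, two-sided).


Step 1: Drop any zero differences (none here) and take |d_i|.
|d| = [5, 1, 5, 3, 7, 6, 5, 6]
Step 2: Midrank |d_i| (ties get averaged ranks).
ranks: |5|->4, |1|->1, |5|->4, |3|->2, |7|->8, |6|->6.5, |5|->4, |6|->6.5
Step 3: Attach original signs; sum ranks with positive sign and with negative sign.
W+ = 1 + 2 + 8 + 6.5 + 4 + 6.5 = 28
W- = 4 + 4 = 8
(Check: W+ + W- = 36 should equal n(n+1)/2 = 36.)
Step 4: Test statistic W = min(W+, W-) = 8.
Step 5: Ties in |d|, so use the tie-corrected normal approximation.
        E[W] = n(n+1)/4 = 8*9/4 = 18.
        Tie groups: |d|=5 (t=3), |d|=6 (t=2); sum(t^3 - t) = 30.
        Var[W] = n(n+1)(2n+1)/24 - sum(t^3-t)/48 = 1224/24 - 30/48 = 50.375.
        z = (W - E[W]) / sqrt(Var[W]) = (8 - 18) / 7.0975 = -1.4089.
        Two-sided p = 2*Phi(z) = 0.158853.
Step 6: alpha = 0.1. fail to reject H0.

W+ = 28, W- = 8, W = min = 8, p = 0.158853, fail to reject H0.


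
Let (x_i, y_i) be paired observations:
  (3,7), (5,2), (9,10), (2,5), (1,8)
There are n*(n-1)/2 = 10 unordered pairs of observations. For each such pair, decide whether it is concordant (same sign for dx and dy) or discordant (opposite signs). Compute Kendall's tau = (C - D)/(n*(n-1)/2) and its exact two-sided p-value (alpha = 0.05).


Step 1: Enumerate the 10 unordered pairs (i,j) with i<j and classify each by sign(x_j-x_i) * sign(y_j-y_i).
  (1,2):dx=+2,dy=-5->D; (1,3):dx=+6,dy=+3->C; (1,4):dx=-1,dy=-2->C; (1,5):dx=-2,dy=+1->D
  (2,3):dx=+4,dy=+8->C; (2,4):dx=-3,dy=+3->D; (2,5):dx=-4,dy=+6->D; (3,4):dx=-7,dy=-5->C
  (3,5):dx=-8,dy=-2->C; (4,5):dx=-1,dy=+3->D
Step 2: C = 5, D = 5, total pairs = 10.
Step 3: tau = (C - D)/(n(n-1)/2) = (5 - 5)/10 = 0.000000.
Step 4: Exact two-sided p-value (enumerate n! = 120 permutations of y under H0): p = 1.000000.
Step 5: alpha = 0.05. fail to reject H0.

tau_b = 0.0000 (C=5, D=5), p = 1.000000, fail to reject H0.


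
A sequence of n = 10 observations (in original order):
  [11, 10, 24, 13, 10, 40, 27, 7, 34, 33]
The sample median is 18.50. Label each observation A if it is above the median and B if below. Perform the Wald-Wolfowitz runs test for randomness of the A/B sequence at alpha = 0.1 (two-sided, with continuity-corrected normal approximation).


Step 1: Compute median = 18.50; label A = above, B = below.
Labels in order: BBABBAABAA  (n_A = 5, n_B = 5)
Step 2: Count runs R = 6.
Step 3: Under H0 (random ordering), E[R] = 2*n_A*n_B/(n_A+n_B) + 1 = 2*5*5/10 + 1 = 6.0000.
        Var[R] = 2*n_A*n_B*(2*n_A*n_B - n_A - n_B) / ((n_A+n_B)^2 * (n_A+n_B-1)) = 2000/900 = 2.2222.
        SD[R] = 1.4907.
Step 4: R = E[R], so z = 0 with no continuity correction.
Step 5: Two-sided p-value via normal approximation = 2*(1 - Phi(|z|)) = 1.000000.
Step 6: alpha = 0.1. fail to reject H0.

R = 6, z = 0.0000, p = 1.000000, fail to reject H0.


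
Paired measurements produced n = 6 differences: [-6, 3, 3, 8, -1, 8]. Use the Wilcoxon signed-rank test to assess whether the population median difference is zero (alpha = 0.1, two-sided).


Step 1: Drop any zero differences (none here) and take |d_i|.
|d| = [6, 3, 3, 8, 1, 8]
Step 2: Midrank |d_i| (ties get averaged ranks).
ranks: |6|->4, |3|->2.5, |3|->2.5, |8|->5.5, |1|->1, |8|->5.5
Step 3: Attach original signs; sum ranks with positive sign and with negative sign.
W+ = 2.5 + 2.5 + 5.5 + 5.5 = 16
W- = 4 + 1 = 5
(Check: W+ + W- = 21 should equal n(n+1)/2 = 21.)
Step 4: Test statistic W = min(W+, W-) = 5.
Step 5: Ties in |d|, so use the tie-corrected normal approximation.
        E[W] = n(n+1)/4 = 6*7/4 = 10.5.
        Tie groups: |d|=3 (t=2), |d|=8 (t=2); sum(t^3 - t) = 12.
        Var[W] = n(n+1)(2n+1)/24 - sum(t^3-t)/48 = 546/24 - 12/48 = 22.5.
        z = (W - E[W]) / sqrt(Var[W]) = (5 - 10.5) / 4.7434 = -1.1595.
        Two-sided p = 2*Phi(z) = 0.246252.
Step 6: alpha = 0.1. fail to reject H0.

W+ = 16, W- = 5, W = min = 5, p = 0.246252, fail to reject H0.


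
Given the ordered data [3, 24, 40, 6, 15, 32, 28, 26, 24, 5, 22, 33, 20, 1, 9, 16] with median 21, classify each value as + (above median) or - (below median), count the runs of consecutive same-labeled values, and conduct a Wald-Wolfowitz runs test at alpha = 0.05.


Step 1: Compute median = 21; label A = above, B = below.
Labels in order: BAABBAAAABAABBBB  (n_A = 8, n_B = 8)
Step 2: Count runs R = 7.
Step 3: Under H0 (random ordering), E[R] = 2*n_A*n_B/(n_A+n_B) + 1 = 2*8*8/16 + 1 = 9.0000.
        Var[R] = 2*n_A*n_B*(2*n_A*n_B - n_A - n_B) / ((n_A+n_B)^2 * (n_A+n_B-1)) = 14336/3840 = 3.7333.
        SD[R] = 1.9322.
Step 4: Continuity-corrected z = (R + 0.5 - E[R]) / SD[R] = (7 + 0.5 - 9.0000) / 1.9322 = -0.7763.
Step 5: Two-sided p-value via normal approximation = 2*(1 - Phi(|z|)) = 0.437558.
Step 6: alpha = 0.05. fail to reject H0.

R = 7, z = -0.7763, p = 0.437558, fail to reject H0.


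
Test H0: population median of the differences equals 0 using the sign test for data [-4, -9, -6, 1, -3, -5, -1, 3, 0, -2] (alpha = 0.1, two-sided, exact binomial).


Step 1: Discard zero differences. Original n = 10; n_eff = number of nonzero differences = 9.
Nonzero differences (with sign): -4, -9, -6, +1, -3, -5, -1, +3, -2
Step 2: Count signs: positive = 2, negative = 7.
Step 3: Under H0: P(positive) = 0.5, so the number of positives S ~ Bin(9, 0.5).
Step 4: Two-sided exact p-value = sum of Bin(9,0.5) probabilities at or below the observed probability = 0.179688.
Step 5: alpha = 0.1. fail to reject H0.

n_eff = 9, pos = 2, neg = 7, p = 0.179688, fail to reject H0.


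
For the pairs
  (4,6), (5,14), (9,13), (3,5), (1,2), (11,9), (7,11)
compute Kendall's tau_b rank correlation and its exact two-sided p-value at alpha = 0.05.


Step 1: Enumerate the 21 unordered pairs (i,j) with i<j and classify each by sign(x_j-x_i) * sign(y_j-y_i).
  (1,2):dx=+1,dy=+8->C; (1,3):dx=+5,dy=+7->C; (1,4):dx=-1,dy=-1->C; (1,5):dx=-3,dy=-4->C
  (1,6):dx=+7,dy=+3->C; (1,7):dx=+3,dy=+5->C; (2,3):dx=+4,dy=-1->D; (2,4):dx=-2,dy=-9->C
  (2,5):dx=-4,dy=-12->C; (2,6):dx=+6,dy=-5->D; (2,7):dx=+2,dy=-3->D; (3,4):dx=-6,dy=-8->C
  (3,5):dx=-8,dy=-11->C; (3,6):dx=+2,dy=-4->D; (3,7):dx=-2,dy=-2->C; (4,5):dx=-2,dy=-3->C
  (4,6):dx=+8,dy=+4->C; (4,7):dx=+4,dy=+6->C; (5,6):dx=+10,dy=+7->C; (5,7):dx=+6,dy=+9->C
  (6,7):dx=-4,dy=+2->D
Step 2: C = 16, D = 5, total pairs = 21.
Step 3: tau = (C - D)/(n(n-1)/2) = (16 - 5)/21 = 0.523810.
Step 4: Exact two-sided p-value (enumerate n! = 5040 permutations of y under H0): p = 0.136111.
Step 5: alpha = 0.05. fail to reject H0.

tau_b = 0.5238 (C=16, D=5), p = 0.136111, fail to reject H0.


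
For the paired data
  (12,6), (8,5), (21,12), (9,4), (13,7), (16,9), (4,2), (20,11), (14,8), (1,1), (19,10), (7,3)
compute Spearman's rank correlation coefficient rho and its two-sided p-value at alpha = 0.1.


Step 1: Rank x and y separately (midranks; no ties here).
rank(x): 12->6, 8->4, 21->12, 9->5, 13->7, 16->9, 4->2, 20->11, 14->8, 1->1, 19->10, 7->3
rank(y): 6->6, 5->5, 12->12, 4->4, 7->7, 9->9, 2->2, 11->11, 8->8, 1->1, 10->10, 3->3
Step 2: d_i = R_x(i) - R_y(i); compute d_i^2.
  (6-6)^2=0, (4-5)^2=1, (12-12)^2=0, (5-4)^2=1, (7-7)^2=0, (9-9)^2=0, (2-2)^2=0, (11-11)^2=0, (8-8)^2=0, (1-1)^2=0, (10-10)^2=0, (3-3)^2=0
sum(d^2) = 2.
Step 3: rho = 1 - 6*2 / (12*(12^2 - 1)) = 1 - 12/1716 = 0.993007.
Step 4: Under H0, t = rho * sqrt((n-2)/(1-rho^2)) = 26.5990 ~ t(10).
Step 5: Two-sided p-value from the t-distribution with 10 df = 0.000000.
Step 6: alpha = 0.1. reject H0.

rho = 0.9930, p = 0.000000, reject H0 at alpha = 0.1.


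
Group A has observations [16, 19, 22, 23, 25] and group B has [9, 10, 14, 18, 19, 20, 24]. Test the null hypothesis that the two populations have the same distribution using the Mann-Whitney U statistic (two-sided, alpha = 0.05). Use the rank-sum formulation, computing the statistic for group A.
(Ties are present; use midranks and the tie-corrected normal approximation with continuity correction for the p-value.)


Step 1: Combine and sort all 12 observations; assign midranks.
sorted (value, group): (9,Y), (10,Y), (14,Y), (16,X), (18,Y), (19,X), (19,Y), (20,Y), (22,X), (23,X), (24,Y), (25,X)
ranks: 9->1, 10->2, 14->3, 16->4, 18->5, 19->6.5, 19->6.5, 20->8, 22->9, 23->10, 24->11, 25->12
Step 2: Rank sum for X: R1 = 4 + 6.5 + 9 + 10 + 12 = 41.5.
Step 3: U_X = R1 - n1(n1+1)/2 = 41.5 - 5*6/2 = 41.5 - 15 = 26.5.
       U_Y = n1*n2 - U_X = 35 - 26.5 = 8.5.
Step 4: Ties are present, so use the tie-corrected normal approximation (with continuity correction) for the p-value.
Step 5: p-value = 0.166721; compare to alpha = 0.05. fail to reject H0.

U_X = 26.5, p = 0.166721, fail to reject H0 at alpha = 0.05.


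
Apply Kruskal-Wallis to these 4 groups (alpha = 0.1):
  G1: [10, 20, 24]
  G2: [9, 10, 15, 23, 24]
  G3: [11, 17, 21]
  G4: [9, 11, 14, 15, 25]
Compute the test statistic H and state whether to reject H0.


Step 1: Combine all N = 16 observations and assign midranks.
sorted (value, group, rank): (9,G2,1.5), (9,G4,1.5), (10,G1,3.5), (10,G2,3.5), (11,G3,5.5), (11,G4,5.5), (14,G4,7), (15,G2,8.5), (15,G4,8.5), (17,G3,10), (20,G1,11), (21,G3,12), (23,G2,13), (24,G1,14.5), (24,G2,14.5), (25,G4,16)
Step 2: Sum ranks within each group.
R_1 = 29 (n_1 = 3)
R_2 = 41 (n_2 = 5)
R_3 = 27.5 (n_3 = 3)
R_4 = 38.5 (n_4 = 5)
Step 3: H = 12/(N(N+1)) * sum(R_i^2/n_i) - 3(N+1)
     = 12/(16*17) * (29^2/3 + 41^2/5 + 27.5^2/3 + 38.5^2/5) - 3*17
     = 0.044118 * 1165.07 - 51
     = 0.400000.
Step 4: Ties present; correction factor C = 1 - 30/(16^3 - 16) = 0.992647. Corrected H = 0.400000 / 0.992647 = 0.402963.
Step 5: Under H0, H ~ chi^2(3); p-value = 0.939630.
Step 6: alpha = 0.1. fail to reject H0.

H = 0.4030, df = 3, p = 0.939630, fail to reject H0.


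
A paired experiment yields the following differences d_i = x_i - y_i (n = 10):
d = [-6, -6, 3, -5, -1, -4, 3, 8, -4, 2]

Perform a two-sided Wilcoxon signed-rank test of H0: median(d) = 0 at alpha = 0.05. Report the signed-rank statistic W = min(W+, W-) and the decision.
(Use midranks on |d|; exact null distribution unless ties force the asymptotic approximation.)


Step 1: Drop any zero differences (none here) and take |d_i|.
|d| = [6, 6, 3, 5, 1, 4, 3, 8, 4, 2]
Step 2: Midrank |d_i| (ties get averaged ranks).
ranks: |6|->8.5, |6|->8.5, |3|->3.5, |5|->7, |1|->1, |4|->5.5, |3|->3.5, |8|->10, |4|->5.5, |2|->2
Step 3: Attach original signs; sum ranks with positive sign and with negative sign.
W+ = 3.5 + 3.5 + 10 + 2 = 19
W- = 8.5 + 8.5 + 7 + 1 + 5.5 + 5.5 = 36
(Check: W+ + W- = 55 should equal n(n+1)/2 = 55.)
Step 4: Test statistic W = min(W+, W-) = 19.
Step 5: Ties in |d|, so use the tie-corrected normal approximation.
        E[W] = n(n+1)/4 = 10*11/4 = 27.5.
        Tie groups: |d|=3 (t=2), |d|=4 (t=2), |d|=6 (t=2); sum(t^3 - t) = 18.
        Var[W] = n(n+1)(2n+1)/24 - sum(t^3-t)/48 = 2310/24 - 18/48 = 95.875.
        z = (W - E[W]) / sqrt(Var[W]) = (19 - 27.5) / 9.7916 = -0.8681.
        Two-sided p = 2*Phi(z) = 0.385343.
Step 6: alpha = 0.05. fail to reject H0.

W+ = 19, W- = 36, W = min = 19, p = 0.385343, fail to reject H0.


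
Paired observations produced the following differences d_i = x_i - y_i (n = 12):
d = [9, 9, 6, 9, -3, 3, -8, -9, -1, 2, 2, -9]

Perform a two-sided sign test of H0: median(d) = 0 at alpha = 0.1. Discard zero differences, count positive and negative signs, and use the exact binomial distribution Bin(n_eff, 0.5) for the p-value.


Step 1: Discard zero differences. Original n = 12; n_eff = number of nonzero differences = 12.
Nonzero differences (with sign): +9, +9, +6, +9, -3, +3, -8, -9, -1, +2, +2, -9
Step 2: Count signs: positive = 7, negative = 5.
Step 3: Under H0: P(positive) = 0.5, so the number of positives S ~ Bin(12, 0.5).
Step 4: Two-sided exact p-value = sum of Bin(12,0.5) probabilities at or below the observed probability = 0.774414.
Step 5: alpha = 0.1. fail to reject H0.

n_eff = 12, pos = 7, neg = 5, p = 0.774414, fail to reject H0.


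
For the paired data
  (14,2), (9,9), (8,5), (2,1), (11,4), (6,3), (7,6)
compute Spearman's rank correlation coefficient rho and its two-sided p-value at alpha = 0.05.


Step 1: Rank x and y separately (midranks; no ties here).
rank(x): 14->7, 9->5, 8->4, 2->1, 11->6, 6->2, 7->3
rank(y): 2->2, 9->7, 5->5, 1->1, 4->4, 3->3, 6->6
Step 2: d_i = R_x(i) - R_y(i); compute d_i^2.
  (7-2)^2=25, (5-7)^2=4, (4-5)^2=1, (1-1)^2=0, (6-4)^2=4, (2-3)^2=1, (3-6)^2=9
sum(d^2) = 44.
Step 3: rho = 1 - 6*44 / (7*(7^2 - 1)) = 1 - 264/336 = 0.214286.
Step 4: Under H0, t = rho * sqrt((n-2)/(1-rho^2)) = 0.4906 ~ t(5).
Step 5: Two-sided p-value from the t-distribution with 5 df = 0.644512.
Step 6: alpha = 0.05. fail to reject H0.

rho = 0.2143, p = 0.644512, fail to reject H0 at alpha = 0.05.


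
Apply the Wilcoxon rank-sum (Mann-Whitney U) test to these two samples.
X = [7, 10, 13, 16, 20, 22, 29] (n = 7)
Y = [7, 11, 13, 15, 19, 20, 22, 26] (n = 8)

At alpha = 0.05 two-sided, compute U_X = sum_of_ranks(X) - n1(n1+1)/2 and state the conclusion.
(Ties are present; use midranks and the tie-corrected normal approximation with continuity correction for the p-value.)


Step 1: Combine and sort all 15 observations; assign midranks.
sorted (value, group): (7,X), (7,Y), (10,X), (11,Y), (13,X), (13,Y), (15,Y), (16,X), (19,Y), (20,X), (20,Y), (22,X), (22,Y), (26,Y), (29,X)
ranks: 7->1.5, 7->1.5, 10->3, 11->4, 13->5.5, 13->5.5, 15->7, 16->8, 19->9, 20->10.5, 20->10.5, 22->12.5, 22->12.5, 26->14, 29->15
Step 2: Rank sum for X: R1 = 1.5 + 3 + 5.5 + 8 + 10.5 + 12.5 + 15 = 56.
Step 3: U_X = R1 - n1(n1+1)/2 = 56 - 7*8/2 = 56 - 28 = 28.
       U_Y = n1*n2 - U_X = 56 - 28 = 28.
Step 4: Ties are present, so use the tie-corrected normal approximation (with continuity correction) for the p-value.
Step 5: p-value = 1.000000; compare to alpha = 0.05. fail to reject H0.

U_X = 28, p = 1.000000, fail to reject H0 at alpha = 0.05.


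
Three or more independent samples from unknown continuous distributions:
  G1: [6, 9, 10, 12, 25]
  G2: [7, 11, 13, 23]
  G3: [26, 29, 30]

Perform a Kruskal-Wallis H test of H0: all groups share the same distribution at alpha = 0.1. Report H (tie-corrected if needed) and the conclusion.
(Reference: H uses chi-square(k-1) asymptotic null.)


Step 1: Combine all N = 12 observations and assign midranks.
sorted (value, group, rank): (6,G1,1), (7,G2,2), (9,G1,3), (10,G1,4), (11,G2,5), (12,G1,6), (13,G2,7), (23,G2,8), (25,G1,9), (26,G3,10), (29,G3,11), (30,G3,12)
Step 2: Sum ranks within each group.
R_1 = 23 (n_1 = 5)
R_2 = 22 (n_2 = 4)
R_3 = 33 (n_3 = 3)
Step 3: H = 12/(N(N+1)) * sum(R_i^2/n_i) - 3(N+1)
     = 12/(12*13) * (23^2/5 + 22^2/4 + 33^2/3) - 3*13
     = 0.076923 * 589.8 - 39
     = 6.369231.
Step 4: No ties, so H is used without correction.
Step 5: Under H0, H ~ chi^2(2); p-value = 0.041394.
Step 6: alpha = 0.1. reject H0.

H = 6.3692, df = 2, p = 0.041394, reject H0.


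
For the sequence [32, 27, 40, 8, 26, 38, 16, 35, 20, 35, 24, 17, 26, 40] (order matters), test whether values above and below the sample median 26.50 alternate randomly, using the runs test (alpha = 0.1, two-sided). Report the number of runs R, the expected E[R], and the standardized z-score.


Step 1: Compute median = 26.50; label A = above, B = below.
Labels in order: AAABBABABABBBA  (n_A = 7, n_B = 7)
Step 2: Count runs R = 9.
Step 3: Under H0 (random ordering), E[R] = 2*n_A*n_B/(n_A+n_B) + 1 = 2*7*7/14 + 1 = 8.0000.
        Var[R] = 2*n_A*n_B*(2*n_A*n_B - n_A - n_B) / ((n_A+n_B)^2 * (n_A+n_B-1)) = 8232/2548 = 3.2308.
        SD[R] = 1.7974.
Step 4: Continuity-corrected z = (R - 0.5 - E[R]) / SD[R] = (9 - 0.5 - 8.0000) / 1.7974 = 0.2782.
Step 5: Two-sided p-value via normal approximation = 2*(1 - Phi(|z|)) = 0.780879.
Step 6: alpha = 0.1. fail to reject H0.

R = 9, z = 0.2782, p = 0.780879, fail to reject H0.
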